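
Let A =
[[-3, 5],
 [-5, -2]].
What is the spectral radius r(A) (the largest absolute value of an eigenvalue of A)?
r(A) = sqrt(31) ≈ 5.5678

The eigenvalues of A are the roots of its characteristic polynomial. With M = A (coefficients from the trace and determinant):
  p(λ) = det(λ I - M) = λ^2 + 5λ + 31.
For λ^2 + 5λ + 31 the discriminant is -99. It is negative, so the roots are the complex-conjugate pair λ = -5/2 ± (sqrt(99)/2) i ≈ -2.5 ± 4.9749i. For a conjugate pair the product of the roots equals the constant term, so |λ|^2 = 31 and |λ| = sqrt(31) ≈ 5.5678.
Thus the eigenvalues (to 4 decimals) are -2.5 ± 4.9749i (modulus 5.5678). The spectral radius is the largest modulus: r(A) = sqrt(31) ≈ 5.5678. (Cross-check: r(A) ≤ ||A||_2 ≈ 6.0902; equality holds whenever A is normal, though it can also hold for some non-normal A.)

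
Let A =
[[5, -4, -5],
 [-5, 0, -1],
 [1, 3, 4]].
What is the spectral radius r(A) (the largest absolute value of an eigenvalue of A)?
r(A) ≈ 8.235

The eigenvalues of A are the roots of its characteristic polynomial. With M = A (coefficients from the trace, the sum of principal 2x2 minors, and det A):
  p(λ) = det(λ I - M) = λ^3 - 9λ^2 + 8λ - 14.
No integer candidate from the rational root theorem (±divisors of 14) is a root, so the roots are irrational. The cubic discriminant is Δ = -24836 < 0, so there is one real root and a complex-conjugate pair. p(8) = -14 and p(9) = 58 have opposite signs, so a root lies in (8, 9); Newton's method refines it to λ ≈ 8.235. Dividing out (λ - (8.235)) leaves approximately λ^2 - 0.765λ + 1.7001. For λ^2 - 0.765λ + 1.7001 the discriminant is -6.215. It is negative, so the remaining roots are the complex-conjugate pair λ ≈ 0.3825 ± 1.2465i. Their product equals the constant term, so |λ|^2 ≈ 1.7001 and |λ| ≈ 1.3039.
Thus the eigenvalues (to 4 decimals) are 8.235 (modulus 8.235); 0.3825 ± 1.2465i (modulus 1.3039). The spectral radius is the largest modulus: r(A) ≈ 8.235. (Cross-check: r(A) ≤ ||A||_2 ≈ 9.1211; equality holds whenever A is normal, though it can also hold for some non-normal A.)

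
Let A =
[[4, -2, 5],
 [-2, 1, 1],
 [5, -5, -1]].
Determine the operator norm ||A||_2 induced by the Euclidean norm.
||A||_2 ≈ 8.7484 (= sqrt(largest eigenvalue of A^T A))

||A||_2 = sigma_max(A) = sqrt(lambda_max(A^T A)). Form the symmetric matrix M = A^T A =
[[45, -35, 13],
 [-35, 30, -4],
 [13, -4, 27]].
Its characteristic polynomial (trace, sum of principal 2x2 minors, determinant of M give the coefficients) is
  p(λ) = det(λ I - M) = λ^3 - 102λ^2 + 1965λ - 1225.
No integer candidate from the rational root theorem (±divisors of 1225) is a root, so the roots are irrational. The cubic discriminant is Δ = 9002001825 > 0, so there are three distinct real roots. p(0) = -1225 and p(1) = 639 have opposite signs, so a root lies in (0, 1); Newton's method refines it to λ ≈ 0.6449. p(24) = 1007 and p(25) = -225 have opposite signs, so a root lies in (24, 25); Newton's method refines it to λ ≈ 24.8207. p(76) = -2061 and p(77) = 1855 have opposite signs, so a root lies in (76, 77); Newton's method refines it to λ ≈ 76.5344. Check (Vieta): the three roots sum to 102, matching tr M = 102.
So the eigenvalues of A^T A are ≈ 0.6449, 24.8207, 76.5344 (all ≥ 0, as they must be for A^T A). The largest is λ_max ≈ 76.5344, hence ||A||_2 = sqrt(λ_max) ≈ 8.7484.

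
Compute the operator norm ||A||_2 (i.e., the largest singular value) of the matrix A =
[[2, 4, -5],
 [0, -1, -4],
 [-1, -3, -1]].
||A||_2 ≈ 7.2781 (= sqrt(largest eigenvalue of A^T A))

||A||_2 = sigma_max(A) = sqrt(lambda_max(A^T A)). Form the symmetric matrix M = A^T A =
[[5, 11, -9],
 [11, 26, -13],
 [-9, -13, 42]].
Its characteristic polynomial (trace, sum of principal 2x2 minors, determinant of M give the coefficients) is
  p(λ) = det(λ I - M) = λ^3 - 73λ^2 + 1061λ - 1.
No integer candidate from the rational root theorem (±divisors of 1) is a root, so the roots are irrational. The cubic discriminant is Δ = 1221245344 > 0, so there are three distinct real roots. p(0) = -1 and p(1) = 988 have opposite signs, so a root lies in (0, 1); Newton's method refines it to λ ≈ 0.0009. p(20) = 19 and p(21) = -652 have opposite signs, so a root lies in (20, 21); Newton's method refines it to λ ≈ 20.0288. p(52) = -1613 and p(53) = 52 have opposite signs, so a root lies in (52, 53); Newton's method refines it to λ ≈ 52.9702. Check (Vieta): the three roots sum to 73, matching tr M = 73.
So the eigenvalues of A^T A are ≈ 0.0009, 20.0288, 52.9702 (all ≥ 0, as they must be for A^T A). The largest is λ_max ≈ 52.9702, hence ||A||_2 = sqrt(λ_max) ≈ 7.2781.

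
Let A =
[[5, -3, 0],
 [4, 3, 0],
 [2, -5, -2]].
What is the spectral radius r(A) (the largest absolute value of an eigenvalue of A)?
r(A) = sqrt(27) ≈ 5.1962

The eigenvalues of A are the roots of its characteristic polynomial. With M = A (coefficients from the trace, the sum of principal 2x2 minors, and det A):
  p(λ) = det(λ I - M) = λ^3 - 6λ^2 + 11λ + 54.
By the rational root theorem any rational root is an integer divisor of 54. Testing λ = -2: p(-2) = -8 - 24 - 22 + 54 = 0, so λ = -2 is a root. Dividing out (λ + 2) leaves p(λ) = (λ + 2)(λ^2 - 8λ + 27). For λ^2 - 8λ + 27 the discriminant is -44. It is negative, so the roots are the complex-conjugate pair λ = 4 ± (sqrt(44)/2) i ≈ 4 ± 3.3166i. For a conjugate pair the product of the roots equals the constant term, so |λ|^2 = 27 and |λ| = sqrt(27) ≈ 5.1962.
Thus the eigenvalues (to 4 decimals) are 4 ± 3.3166i (modulus 5.1962); -2 (modulus 2). The spectral radius is the largest modulus: r(A) = sqrt(27) ≈ 5.1962. (Cross-check: r(A) ≤ ||A||_2 ≈ 7.6675; equality holds whenever A is normal, though it can also hold for some non-normal A.)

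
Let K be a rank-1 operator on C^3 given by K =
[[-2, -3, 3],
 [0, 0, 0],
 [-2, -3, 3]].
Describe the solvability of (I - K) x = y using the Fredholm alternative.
(I - K) is singular (det(I - K) = 0, i.e. 1 ∈ sigma(K)). (I - K) x = y is solvable iff y ⊥ ker((I - K)^*) = span{(-2, -3, 3)}, i.e. iff -2y_1 - 3y_2 + 3y_3 = 0. When solvable, the solutions are x = y + c·(1, 0, 1), c arbitrary (ker(I - K) = span{(1, 0, 1)}, dimension 1).

K has rank 1, so it is an outer product K = u v^T: every row of K is a multiple of one row vector. Reading off the entries, u = (1, 0, 1) and v = (-2, -3, 3) (row i of K equals u_i·v^T). A rank-one matrix u v^T satisfies K u = u (v·u) and kills the (2)-dimensional subspace v^⊥, so its characteristic polynomial is lambda^2 (lambda - v·u) with v·u = tr K = 1. Hence the eigenvalues of I - K are 1 (multiplicity 2) and 1 - (1) = 0, so det(I - K) = 0. (Direct check: I - K =
[[3, 3, -3],
 [0, 1, 0],
 [2, 3, -2]]
has determinant 0.) So 1 is an eigenvalue of K and (I - K) is not invertible. The finite-dimensional Fredholm alternative says: either (I - K) is invertible, or ker(I - K) ≠ {0} and then range(I - K) = ker((I - K)^*)^⊥, with dim ker(I - K) = dim ker((I - K)^*). We are in the second case, so we need both kernels. Kernel of I - K: (I - K) u = u - u (v·u) = u - u = 0, so ker(I - K) = span{u} = span{(1, 0, 1)} (it is exactly 1-dimensional because rank(I - K) = 2). Kernel of the adjoint: K is real, so (I - K)^* = I - K^T = I - v u^T, and (I - v u^T) v = v - v (u·v) = 0; hence ker((I - K)^*) = span{v} = span{(-2, -3, 3)}. Therefore (I - K) x = y is solvable iff <y, v> = 0, i.e. iff -2y_1 - 3y_2 + 3y_3 = 0. When this holds, K y = u (v·y) = 0, so (I - K) y = y and x = y is a particular solution; the full solution set is the line x = y + c·u = y + c·(1, 0, 1), c ∈ C.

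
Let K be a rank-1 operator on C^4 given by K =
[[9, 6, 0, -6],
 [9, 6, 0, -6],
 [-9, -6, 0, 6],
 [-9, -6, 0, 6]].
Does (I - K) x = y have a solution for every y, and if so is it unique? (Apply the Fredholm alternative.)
(I - K) is invertible (det(I - K) = -20 ≠ 0), so for every y in C^4 the equation (I - K) x = y has a unique solution.

K has rank 1, so it is an outer product K = u v^T: every row of K is a multiple of one row vector. Reading off the entries, u = (-3, -3, 3, 3) and v = (-3, -2, 0, 2) (row i of K equals u_i·v^T). A rank-one matrix u v^T satisfies K u = u (v·u) and kills the (3)-dimensional subspace v^⊥, so its characteristic polynomial is lambda^3 (lambda - v·u) with v·u = tr K = 21. Hence the eigenvalues of I - K are 1 (multiplicity 3) and 1 - (21) = -20, so det(I - K) = -20. (Direct check: I - K =
[[-8, -6, 0, 6],
 [-9, -5, 0, 6],
 [9, 6, 1, -6],
 [9, 6, 0, -5]]
has determinant -20.) The finite-dimensional Fredholm alternative says: either (I - K) is invertible, or ker(I - K) ≠ {0} and then range(I - K) = ker((I - K)^*)^⊥, with dim ker(I - K) = dim ker((I - K)^*). Since det(I - K) ≠ 0, 1 is not an eigenvalue of K and ker(I - K) = {0}, so we are in the first case: for every y there is a unique x = (I - K)^(-1) y. Explicitly, by the Sherman–Morrison formula, (I - u v^T)^(-1) = I + u v^T/(1 - v·u), i.e. (I - K)^(-1) = I + K/(-20).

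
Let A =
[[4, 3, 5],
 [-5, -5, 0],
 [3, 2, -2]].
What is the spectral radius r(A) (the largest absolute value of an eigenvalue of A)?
r(A) ≈ 5.1719

The eigenvalues of A are the roots of its characteristic polynomial. With M = A (coefficients from the trace, the sum of principal 2x2 minors, and det A):
  p(λ) = det(λ I - M) = λ^3 + 3λ^2 - 18λ - 35.
No integer candidate from the rational root theorem (±divisors of 35) is a root, so the roots are irrational. The cubic discriminant is Δ = 30969 > 0, so there are three distinct real roots. p(-6) = -35 and p(-5) = 5 have opposite signs, so a root lies in (-6, -5); Newton's method refines it to λ ≈ -5.1719. p(-2) = 5 and p(-1) = -15 have opposite signs, so a root lies in (-2, -1); Newton's method refines it to λ ≈ -1.733. p(3) = -35 and p(4) = 5 have opposite signs, so a root lies in (3, 4); Newton's method refines it to λ ≈ 3.9049. Check (Vieta): the three roots sum to -3, matching tr M = -3.
Thus the eigenvalues (to 4 decimals) are -5.1719 (modulus 5.1719); -1.733 (modulus 1.733); 3.9049 (modulus 3.9049). The spectral radius is the largest modulus: r(A) ≈ 5.1719. (Cross-check: r(A) ≤ ||A||_2 ≈ 9.6127; equality holds whenever A is normal, though it can also hold for some non-normal A.)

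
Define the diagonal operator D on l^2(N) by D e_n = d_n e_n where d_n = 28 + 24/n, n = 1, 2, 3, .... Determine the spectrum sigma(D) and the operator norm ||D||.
sigma(D) = {28 + 24/n : n ≥ 1} ∪ {28}; ||D|| = 52

A bounded diagonal operator on l^2 with diagonal entries d_n has spectrum equal to the closure of {d_n : n ≥ 1}: every d_n is an eigenvalue (with eigenvector e_n), so {d_n} ⊂ sigma(D); the spectrum is closed, so its closure is too; and for lambda not in the closure, (D - lambda I) has bounded inverse (the diagonal entries 1/(d_n - lambda) are bounded). For our sequence d_n = 28 + 24/n, n = 1, 2, 3, ...:
  - {d_n} = {28 + 24/n : n ≥ 1}; the only limit point is 28
  - closure = {28 + 24/n : n ≥ 1} ∪ {28}
For the norm: a diagonal operator has ||D|| = sup_n |d_n|. Here d_n = 28 + 24/n is positive and decreasing, so sup_n |d_n| = d_1 = 28 + 24 = 52. So ||D|| = 52.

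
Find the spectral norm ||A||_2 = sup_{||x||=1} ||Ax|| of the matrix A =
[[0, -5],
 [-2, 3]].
||A||_2 = sqrt((38 + sqrt(1044))/2) ≈ 5.9292 (= sqrt(largest eigenvalue of A^T A))

||A||_2 = sigma_max(A) = sqrt(lambda_max(A^T A)). Form the symmetric matrix M = A^T A =
[[4, -6],
 [-6, 34]].
Its characteristic polynomial (trace, determinant of M give the coefficients) is
  p(λ) = det(λ I - M) = λ^2 - 38λ + 100.
For λ^2 - 38λ + 100 the discriminant is 1044. It is nonnegative but not a perfect square, so the roots are real and irrational: λ = (38 ± sqrt(1044))/2 ≈ 35.1555, 2.8445.
So the eigenvalues of A^T A are ≈ 2.8445, 35.1555 (all ≥ 0, as they must be for A^T A). The largest is λ_max = (38 + sqrt(1044))/2 ≈ 35.1555, hence ||A||_2 = sqrt(λ_max) = sqrt((38 + sqrt(1044))/2) ≈ 5.9292.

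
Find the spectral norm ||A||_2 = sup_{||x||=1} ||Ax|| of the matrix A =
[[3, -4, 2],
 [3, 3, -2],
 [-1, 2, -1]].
||A||_2 ≈ 6.2489 (= sqrt(largest eigenvalue of A^T A))

||A||_2 = sigma_max(A) = sqrt(lambda_max(A^T A)). Form the symmetric matrix M = A^T A =
[[19, -5, 1],
 [-5, 29, -16],
 [1, -16, 9]].
Its characteristic polynomial (trace, sum of principal 2x2 minors, determinant of M give the coefficients) is
  p(λ) = det(λ I - M) = λ^3 - 57λ^2 + 701λ - 1.
No integer candidate from the rational root theorem (±divisors of 1) is a root, so the roots are irrational. The cubic discriminant is Δ = 218651872 > 0, so there are three distinct real roots. p(0) = -1 and p(1) = 644 have opposite signs, so a root lies in (0, 1); Newton's method refines it to λ ≈ 0.0014. p(17) = 356 and p(18) = -19 have opposite signs, so a root lies in (17, 18); Newton's method refines it to λ ≈ 17.9498. p(39) = -40 and p(40) = 839 have opposite signs, so a root lies in (39, 40); Newton's method refines it to λ ≈ 39.0487. Check (Vieta): the three roots sum to 57, matching tr M = 57.
So the eigenvalues of A^T A are ≈ 0.0014, 17.9498, 39.0487 (all ≥ 0, as they must be for A^T A). The largest is λ_max ≈ 39.0487, hence ||A||_2 = sqrt(λ_max) ≈ 6.2489.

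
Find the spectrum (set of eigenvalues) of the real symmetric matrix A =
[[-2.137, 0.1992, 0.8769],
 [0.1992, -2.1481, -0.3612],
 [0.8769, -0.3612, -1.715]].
sigma(A) ≈ {-3, -2, -1}

A is real symmetric, so its spectrum consists of real eigenvalues. Expanding the characteristic polynomial of the displayed matrix gives
  det(λ I - A) = p(λ) = λ^3 + (6)λ^2 + (11)λ + (6).
Solving p(λ) = 0 yields eigenvalues ≈ -3, -2, -1. (A is shown rounded to 4 decimals, so these recover the underlying integer eigenvalues to within that precision.)
Verification: the trace of A = -6 equals the sum of eigenvalues -6, and det(A) ≈ -6.0002 matches the eigenvalue product -6.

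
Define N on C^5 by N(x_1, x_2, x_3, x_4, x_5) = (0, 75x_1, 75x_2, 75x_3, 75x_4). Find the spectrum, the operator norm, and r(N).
sigma(N) = {0}; ||N|| = 75; r(N) = 0. (N is nilpotent with N^5 = 0.)

On C^5, N is a strictly lower-triangular matrix with 75 on the subdiagonal and zeros elsewhere, so its characteristic polynomial is lambda^5 and every eigenvalue is 0: sigma(N) = {0}. For the operator norm, N e_i = 75e_{i+1} for i = 1, ..., 4 and N e_5 = 0, so the singular values of N are 75 (with multiplicity 4) and 0; hence ||N|| = 75. The spectral radius r(N) = max|lambda| = 0. Note ||N|| > r(N) — characteristic of non-normal nilpotent operators. Indeed N^5 = 0.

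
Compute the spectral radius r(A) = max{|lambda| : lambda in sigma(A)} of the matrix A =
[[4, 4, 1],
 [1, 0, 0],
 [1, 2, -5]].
r(A) ≈ 5.0731

The eigenvalues of A are the roots of its characteristic polynomial. With M = A (coefficients from the trace, the sum of principal 2x2 minors, and det A):
  p(λ) = det(λ I - M) = λ^3 + λ^2 - 25λ - 22.
No integer candidate from the rational root theorem (±divisors of 22) is a root, so the roots are irrational. The cubic discriminant is Δ = 60045 > 0, so there are three distinct real roots. p(-6) = -52 and p(-5) = 3 have opposite signs, so a root lies in (-6, -5); Newton's method refines it to λ ≈ -5.0731. p(-1) = 3 and p(0) = -22 have opposite signs, so a root lies in (-1, 0); Newton's method refines it to λ ≈ -0.8762. p(4) = -42 and p(5) = 3 have opposite signs, so a root lies in (4, 5); Newton's method refines it to λ ≈ 4.9493. Check (Vieta): the three roots sum to -1, matching tr M = -1.
Thus the eigenvalues (to 4 decimals) are -5.0731 (modulus 5.0731); -0.8762 (modulus 0.8762); 4.9493 (modulus 4.9493). The spectral radius is the largest modulus: r(A) ≈ 5.0731. (Cross-check: r(A) ≤ ||A||_2 ≈ 6.2473; equality holds whenever A is normal, though it can also hold for some non-normal A.)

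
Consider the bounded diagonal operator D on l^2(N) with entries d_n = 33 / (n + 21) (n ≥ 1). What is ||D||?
||D|| = 3/2 (attained at n = 1)

For D diagonal, ||D|| = sup_n |d_n| = sup_n 33/(n + 21). This is positive and strictly decreasing in n, so the supremum is attained at n = 1: d_1 = 33/(1 + 21) = 3/2. Hence ||D|| = 3/2.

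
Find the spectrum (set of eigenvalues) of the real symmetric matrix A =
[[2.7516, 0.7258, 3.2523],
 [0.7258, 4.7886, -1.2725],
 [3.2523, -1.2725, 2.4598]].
sigma(A) ≈ {-1, 5, 6}

A is real symmetric, so its spectrum consists of real eigenvalues. Expanding the characteristic polynomial of the displayed matrix gives
  det(λ I - A) = p(λ) = λ^3 + (-10)λ^2 + (19)λ + (29.999).
Solving p(λ) = 0 yields eigenvalues ≈ -1, 5, 6. (A is shown rounded to 4 decimals, so these recover the underlying integer eigenvalues to within that precision.)
Verification: the trace of A = 10 equals the sum of eigenvalues 10, and det(A) ≈ -29.9990 matches the eigenvalue product -30.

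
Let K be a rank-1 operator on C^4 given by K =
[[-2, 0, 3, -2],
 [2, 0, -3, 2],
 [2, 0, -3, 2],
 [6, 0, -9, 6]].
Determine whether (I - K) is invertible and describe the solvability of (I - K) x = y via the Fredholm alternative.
(I - K) is singular (det(I - K) = 0, i.e. 1 ∈ sigma(K)). (I - K) x = y is solvable iff y ⊥ ker((I - K)^*) = span{(-2, 0, 3, -2)}, i.e. iff -2y_1 + 3y_3 - 2y_4 = 0. When solvable, the solutions are x = y + c·(1, -1, -1, -3), c arbitrary (ker(I - K) = span{(1, -1, -1, -3)}, dimension 1).

K has rank 1, so it is an outer product K = u v^T: every row of K is a multiple of one row vector. Reading off the entries, u = (1, -1, -1, -3) and v = (-2, 0, 3, -2) (row i of K equals u_i·v^T). A rank-one matrix u v^T satisfies K u = u (v·u) and kills the (3)-dimensional subspace v^⊥, so its characteristic polynomial is lambda^3 (lambda - v·u) with v·u = tr K = 1. Hence the eigenvalues of I - K are 1 (multiplicity 3) and 1 - (1) = 0, so det(I - K) = 0. (Direct check: I - K =
[[3, 0, -3, 2],
 [-2, 1, 3, -2],
 [-2, 0, 4, -2],
 [-6, 0, 9, -5]]
has determinant 0.) So 1 is an eigenvalue of K and (I - K) is not invertible. The finite-dimensional Fredholm alternative says: either (I - K) is invertible, or ker(I - K) ≠ {0} and then range(I - K) = ker((I - K)^*)^⊥, with dim ker(I - K) = dim ker((I - K)^*). We are in the second case, so we need both kernels. Kernel of I - K: (I - K) u = u - u (v·u) = u - u = 0, so ker(I - K) = span{u} = span{(1, -1, -1, -3)} (it is exactly 1-dimensional because rank(I - K) = 3). Kernel of the adjoint: K is real, so (I - K)^* = I - K^T = I - v u^T, and (I - v u^T) v = v - v (u·v) = 0; hence ker((I - K)^*) = span{v} = span{(-2, 0, 3, -2)}. Therefore (I - K) x = y is solvable iff <y, v> = 0, i.e. iff -2y_1 + 3y_3 - 2y_4 = 0. When this holds, K y = u (v·y) = 0, so (I - K) y = y and x = y is a particular solution; the full solution set is the line x = y + c·u = y + c·(1, -1, -1, -3), c ∈ C.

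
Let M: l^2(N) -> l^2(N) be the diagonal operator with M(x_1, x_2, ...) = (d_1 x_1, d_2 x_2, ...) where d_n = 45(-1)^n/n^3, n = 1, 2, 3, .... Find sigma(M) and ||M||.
sigma(M) = {45(-1)^n/n^3 : n ≥ 1} ∪ {0}; ||M|| = 45

A bounded diagonal operator on l^2 with diagonal entries d_n has spectrum equal to the closure of {d_n : n ≥ 1}: every d_n is an eigenvalue (with eigenvector e_n), so {d_n} ⊂ sigma(M); the spectrum is closed, so its closure is too; and for lambda not in the closure, (M - lambda I) has bounded inverse (the diagonal entries 1/(d_n - lambda) are bounded). For our sequence d_n = 45(-1)^n/n^3, n = 1, 2, 3, ...:
  - {d_n} = {45(-1)^n/n^3 : n ≥ 1}; the only limit point is 0
  - closure = {45(-1)^n/n^3 : n ≥ 1} ∪ {0}
For the norm: a diagonal operator has ||M|| = sup_n |d_n|. Here |d_n| = 45/n^3 is decreasing, so sup_n |d_n| = |d_1| = 45. So ||M|| = 45.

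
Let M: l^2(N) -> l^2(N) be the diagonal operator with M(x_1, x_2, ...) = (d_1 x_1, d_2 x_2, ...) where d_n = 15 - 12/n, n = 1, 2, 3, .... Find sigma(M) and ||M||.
sigma(M) = {15 - 12/n : n ≥ 1} ∪ {15}; ||M|| = 15

A bounded diagonal operator on l^2 with diagonal entries d_n has spectrum equal to the closure of {d_n : n ≥ 1}: every d_n is an eigenvalue (with eigenvector e_n), so {d_n} ⊂ sigma(M); the spectrum is closed, so its closure is too; and for lambda not in the closure, (M - lambda I) has bounded inverse (the diagonal entries 1/(d_n - lambda) are bounded). For our sequence d_n = 15 - 12/n, n = 1, 2, 3, ...:
  - {d_n} = {15 - 12/n : n ≥ 1}; the only limit point is 15
  - closure = {15 - 12/n : n ≥ 1} ∪ {15}
For the norm: a diagonal operator has ||M|| = sup_n |d_n|. Here d_n = 15 - 12/n increases monotonically from d_1 = 3 toward 15, with all terms in [3, 15); so sup_n |d_n| = 15 (the supremum is the limit, not attained). So ||M|| = 15.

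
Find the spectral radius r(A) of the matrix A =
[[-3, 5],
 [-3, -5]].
r(A) = sqrt(30) ≈ 5.4772

The eigenvalues of A are the roots of its characteristic polynomial. With M = A (coefficients from the trace and determinant):
  p(λ) = det(λ I - M) = λ^2 + 8λ + 30.
For λ^2 + 8λ + 30 the discriminant is -56. It is negative, so the roots are the complex-conjugate pair λ = -4 ± (sqrt(56)/2) i ≈ -4 ± 3.7417i. For a conjugate pair the product of the roots equals the constant term, so |λ|^2 = 30 and |λ| = sqrt(30) ≈ 5.4772.
Thus the eigenvalues (to 4 decimals) are -4 ± 3.7417i (modulus 5.4772). The spectral radius is the largest modulus: r(A) = sqrt(30) ≈ 5.4772. (Cross-check: r(A) ≤ ||A||_2 ≈ 7.0711; equality holds whenever A is normal, though it can also hold for some non-normal A.)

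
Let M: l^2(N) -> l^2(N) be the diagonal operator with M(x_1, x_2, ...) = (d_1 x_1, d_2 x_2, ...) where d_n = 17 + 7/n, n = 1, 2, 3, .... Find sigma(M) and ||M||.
sigma(M) = {17 + 7/n : n ≥ 1} ∪ {17}; ||M|| = 24

A bounded diagonal operator on l^2 with diagonal entries d_n has spectrum equal to the closure of {d_n : n ≥ 1}: every d_n is an eigenvalue (with eigenvector e_n), so {d_n} ⊂ sigma(M); the spectrum is closed, so its closure is too; and for lambda not in the closure, (M - lambda I) has bounded inverse (the diagonal entries 1/(d_n - lambda) are bounded). For our sequence d_n = 17 + 7/n, n = 1, 2, 3, ...:
  - {d_n} = {17 + 7/n : n ≥ 1}; the only limit point is 17
  - closure = {17 + 7/n : n ≥ 1} ∪ {17}
For the norm: a diagonal operator has ||M|| = sup_n |d_n|. Here d_n = 17 + 7/n is positive and decreasing, so sup_n |d_n| = d_1 = 17 + 7 = 24. So ||M|| = 24.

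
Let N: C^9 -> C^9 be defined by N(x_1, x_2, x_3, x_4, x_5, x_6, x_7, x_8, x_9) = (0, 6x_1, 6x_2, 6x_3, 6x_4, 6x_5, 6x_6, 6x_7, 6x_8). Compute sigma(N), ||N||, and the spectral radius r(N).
sigma(N) = {0}; ||N|| = 6; r(N) = 0. (N is nilpotent with N^9 = 0.)

On C^9, N is a strictly lower-triangular matrix with 6 on the subdiagonal and zeros elsewhere, so its characteristic polynomial is lambda^9 and every eigenvalue is 0: sigma(N) = {0}. For the operator norm, N e_i = 6e_{i+1} for i = 1, ..., 8 and N e_9 = 0, so the singular values of N are 6 (with multiplicity 8) and 0; hence ||N|| = 6. The spectral radius r(N) = max|lambda| = 0. Note ||N|| > r(N) — characteristic of non-normal nilpotent operators. Indeed N^9 = 0.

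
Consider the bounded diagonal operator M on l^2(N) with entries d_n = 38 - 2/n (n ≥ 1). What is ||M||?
||M|| = 38

For a diagonal operator on l^2 with entries d_n, ||M|| = sup_n |d_n|. Here d_1 = 36, d_2 = 37, ..., and d_n = 38 - 2/n increases monotonically toward 38. All terms lie in [36, 38), so |d_n| = d_n and the supremum is the limit 38, which is not attained by any individual d_n. Hence ||M|| = 38.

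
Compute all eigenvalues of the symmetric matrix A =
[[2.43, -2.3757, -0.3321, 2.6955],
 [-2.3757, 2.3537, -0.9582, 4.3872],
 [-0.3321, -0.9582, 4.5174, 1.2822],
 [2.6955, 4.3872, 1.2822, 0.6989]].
sigma(A) ≈ {-5, 4, 5, 6}

A is real symmetric, so its spectrum consists of real eigenvalues. Expanding the characteristic polynomial of the displayed matrix gives
  det(λ I - A) = p(λ) = λ^4 + (-10)λ^3 + (-1)λ^2 + (249.997)λ + (-599.9919).
Solving p(λ) = 0 yields eigenvalues ≈ -5, 4, 5, 6. (A is shown rounded to 4 decimals, so these recover the underlying integer eigenvalues to within that precision.)
Verification: the trace of A = 10 equals the sum of eigenvalues 10, and det(A) ≈ -599.9919 matches the eigenvalue product -600.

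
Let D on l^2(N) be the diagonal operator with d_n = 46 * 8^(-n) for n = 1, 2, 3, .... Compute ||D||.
||D|| = 23/4 (attained at n = 1)

For D diagonal, ||D|| = sup_n |d_n|. The sequence d_n = 46 * 8^(-n) is positive and strictly decreasing (ratio 8^(-1) < 1), so the supremum is d_1 = 46/8 = 23/4. Hence ||D|| = 23/4.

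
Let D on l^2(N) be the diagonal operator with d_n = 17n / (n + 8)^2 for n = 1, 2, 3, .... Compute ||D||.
||D|| = 17/32 (attained at n = 8)

For D diagonal, ||D|| = sup_n |d_n|. Treat f(x) = 17x / (x + 8)^2 for real x > 0. By the quotient rule, f'(x) = 17(8 - x)/(x + 8)^3, which is positive for x < 8 and negative for x > 8. So f has a unique maximum at x = 8, and since 8 is a positive integer, the supremum over n ≥ 1 is attained at n = 8: d_8 = 17·8/(8 + 8)^2 = 17·8/256 = 17/32. Hence ||D|| = 17/32.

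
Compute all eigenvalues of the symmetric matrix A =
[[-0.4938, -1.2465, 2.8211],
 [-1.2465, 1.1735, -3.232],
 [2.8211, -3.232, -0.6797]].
sigma(A) ≈ {-4, -1, 5}

A is real symmetric, so its spectrum consists of real eigenvalues. Expanding the characteristic polynomial of the displayed matrix gives
  det(λ I - A) = p(λ) = λ^3 + (0)λ^2 + (-21)λ + (-20).
Solving p(λ) = 0 yields eigenvalues ≈ -4, -1, 5. (A is shown rounded to 4 decimals, so these recover the underlying integer eigenvalues to within that precision.)
Verification: the trace of A = 0 equals the sum of eigenvalues 0, and det(A) ≈ 19.9993 matches the eigenvalue product 20.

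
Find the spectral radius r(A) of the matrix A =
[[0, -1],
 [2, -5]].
r(A) = (5 + sqrt(17))/2 ≈ 4.5616

The eigenvalues of A are the roots of its characteristic polynomial. With M = A (coefficients from the trace and determinant):
  p(λ) = det(λ I - M) = λ^2 + 5λ + 2.
For λ^2 + 5λ + 2 the discriminant is 17. It is nonnegative but not a perfect square, so the roots are real and irrational: λ = (-5 ± sqrt(17))/2 ≈ -0.4384, -4.5616.
Thus the eigenvalues (to 4 decimals) are -0.4384 (modulus 0.4384); -4.5616 (modulus 4.5616). The spectral radius is the largest modulus: r(A) = (5 + sqrt(17))/2 ≈ 4.5616. (Cross-check: r(A) ≤ ||A||_2 ≈ 5.465; equality holds whenever A is normal, though it can also hold for some non-normal A.)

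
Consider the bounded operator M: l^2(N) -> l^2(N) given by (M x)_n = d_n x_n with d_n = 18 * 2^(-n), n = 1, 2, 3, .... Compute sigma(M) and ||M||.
sigma(M) = {18 * 2^(-n) : n ≥ 1} ∪ {0}; ||M|| = 9

A bounded diagonal operator on l^2 with diagonal entries d_n has spectrum equal to the closure of {d_n : n ≥ 1}: every d_n is an eigenvalue (with eigenvector e_n), so {d_n} ⊂ sigma(M); the spectrum is closed, so its closure is too; and for lambda not in the closure, (M - lambda I) has bounded inverse (the diagonal entries 1/(d_n - lambda) are bounded). For our sequence d_n = 18 * 2^(-n), n = 1, 2, 3, ...:
  - {d_n} = {18 * 2^(-n) : n ≥ 1}; the only limit point is 0
  - closure = {18 * 2^(-n) : n ≥ 1} ∪ {0}
For the norm: a diagonal operator has ||M|| = sup_n |d_n|. Here d_n = 18 * 2^(-n) is positive and decreasing, so sup_n |d_n| = d_1 = 18/2 = 9. So ||M|| = 9.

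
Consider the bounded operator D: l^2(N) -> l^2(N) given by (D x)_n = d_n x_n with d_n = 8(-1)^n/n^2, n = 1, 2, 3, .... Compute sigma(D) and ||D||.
sigma(D) = {8(-1)^n/n^2 : n ≥ 1} ∪ {0}; ||D|| = 8

A bounded diagonal operator on l^2 with diagonal entries d_n has spectrum equal to the closure of {d_n : n ≥ 1}: every d_n is an eigenvalue (with eigenvector e_n), so {d_n} ⊂ sigma(D); the spectrum is closed, so its closure is too; and for lambda not in the closure, (D - lambda I) has bounded inverse (the diagonal entries 1/(d_n - lambda) are bounded). For our sequence d_n = 8(-1)^n/n^2, n = 1, 2, 3, ...:
  - {d_n} = {8(-1)^n/n^2 : n ≥ 1}; the only limit point is 0
  - closure = {8(-1)^n/n^2 : n ≥ 1} ∪ {0}
For the norm: a diagonal operator has ||D|| = sup_n |d_n|. Here |d_n| = 8/n^2 is decreasing, so sup_n |d_n| = |d_1| = 8. So ||D|| = 8.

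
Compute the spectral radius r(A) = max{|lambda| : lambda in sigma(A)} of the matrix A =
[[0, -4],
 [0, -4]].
r(A) = 4

The eigenvalues of A are the roots of its characteristic polynomial. With M = A (coefficients from the trace and determinant):
  p(λ) = det(λ I - M) = λ^2 + 4λ.
For λ^2 + 4λ the discriminant is 16. It is a perfect square (4^2), so the roots are rational: λ = (-4 ± 4)/2 = 0, -4.
Thus the eigenvalues (to 4 decimals) are 0 (modulus 0); -4 (modulus 4). The spectral radius is the largest modulus: r(A) = 4. (Cross-check: r(A) ≤ ||A||_2 ≈ 5.6569; equality holds whenever A is normal, though it can also hold for some non-normal A.)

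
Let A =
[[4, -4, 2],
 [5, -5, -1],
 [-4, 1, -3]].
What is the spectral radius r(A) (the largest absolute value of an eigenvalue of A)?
r(A) ≈ 3.7712

The eigenvalues of A are the roots of its characteristic polynomial. With M = A (coefficients from the trace, the sum of principal 2x2 minors, and det A):
  p(λ) = det(λ I - M) = λ^3 + 4λ^2 + 12λ + 42.
No integer candidate from the rational root theorem (±divisors of 42) is a root, so the roots are irrational. The cubic discriminant is Δ = -26700 < 0, so there is one real root and a complex-conjugate pair. p(-4) = -6 and p(-3) = 15 have opposite signs, so a root lies in (-4, -3); Newton's method refines it to λ ≈ -3.7712. Dividing out (λ - (-3.7712)) leaves approximately λ^2 + 0.2288λ + 11.1371. For λ^2 + 0.2288λ + 11.1371 the discriminant is -44.496. It is negative, so the remaining roots are the complex-conjugate pair λ ≈ -0.1144 ± 3.3353i. Their product equals the constant term, so |λ|^2 ≈ 11.1371 and |λ| ≈ 3.3372.
Thus the eigenvalues (to 4 decimals) are -3.7712 (modulus 3.7712); -0.1144 ± 3.3353i (modulus 3.3372). The spectral radius is the largest modulus: r(A) ≈ 3.7712. (Cross-check: r(A) ≤ ||A||_2 ≈ 9.8958; equality holds whenever A is normal, though it can also hold for some non-normal A.)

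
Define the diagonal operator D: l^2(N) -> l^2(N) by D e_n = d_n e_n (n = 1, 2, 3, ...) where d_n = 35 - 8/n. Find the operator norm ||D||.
||D|| = 35

For a diagonal operator on l^2 with entries d_n, ||D|| = sup_n |d_n|. Here d_1 = 27, d_2 = 31, ..., and d_n = 35 - 8/n increases monotonically toward 35. All terms lie in [27, 35), so |d_n| = d_n and the supremum is the limit 35, which is not attained by any individual d_n. Hence ||D|| = 35.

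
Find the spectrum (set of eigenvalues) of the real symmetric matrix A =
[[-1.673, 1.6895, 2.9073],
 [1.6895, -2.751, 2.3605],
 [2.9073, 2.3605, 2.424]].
sigma(A) ≈ {-4, -3, 5}

A is real symmetric, so its spectrum consists of real eigenvalues. Expanding the characteristic polynomial of the displayed matrix gives
  det(λ I - A) = p(λ) = λ^3 + (2)λ^2 + (-23)λ + (-60).
Solving p(λ) = 0 yields eigenvalues ≈ -4, -3, 5. (A is shown rounded to 4 decimals, so these recover the underlying integer eigenvalues to within that precision.)
Verification: the trace of A = -2 equals the sum of eigenvalues -2, and det(A) ≈ 60.0006 matches the eigenvalue product 60.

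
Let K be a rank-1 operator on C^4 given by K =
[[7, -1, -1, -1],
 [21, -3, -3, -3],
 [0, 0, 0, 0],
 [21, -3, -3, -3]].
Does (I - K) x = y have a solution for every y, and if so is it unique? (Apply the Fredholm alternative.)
(I - K) is singular (det(I - K) = 0, i.e. 1 ∈ sigma(K)). (I - K) x = y is solvable iff y ⊥ ker((I - K)^*) = span{(7, -1, -1, -1)}, i.e. iff 7y_1 - y_2 - y_3 - y_4 = 0. When solvable, the solutions are x = y + c·(1, 3, 0, 3), c arbitrary (ker(I - K) = span{(1, 3, 0, 3)}, dimension 1).

K has rank 1, so it is an outer product K = u v^T: every row of K is a multiple of one row vector. Reading off the entries, u = (1, 3, 0, 3) and v = (7, -1, -1, -1) (row i of K equals u_i·v^T). A rank-one matrix u v^T satisfies K u = u (v·u) and kills the (3)-dimensional subspace v^⊥, so its characteristic polynomial is lambda^3 (lambda - v·u) with v·u = tr K = 1. Hence the eigenvalues of I - K are 1 (multiplicity 3) and 1 - (1) = 0, so det(I - K) = 0. (Direct check: I - K =
[[-6, 1, 1, 1],
 [-21, 4, 3, 3],
 [0, 0, 1, 0],
 [-21, 3, 3, 4]]
has determinant 0.) So 1 is an eigenvalue of K and (I - K) is not invertible. The finite-dimensional Fredholm alternative says: either (I - K) is invertible, or ker(I - K) ≠ {0} and then range(I - K) = ker((I - K)^*)^⊥, with dim ker(I - K) = dim ker((I - K)^*). We are in the second case, so we need both kernels. Kernel of I - K: (I - K) u = u - u (v·u) = u - u = 0, so ker(I - K) = span{u} = span{(1, 3, 0, 3)} (it is exactly 1-dimensional because rank(I - K) = 3). Kernel of the adjoint: K is real, so (I - K)^* = I - K^T = I - v u^T, and (I - v u^T) v = v - v (u·v) = 0; hence ker((I - K)^*) = span{v} = span{(7, -1, -1, -1)}. Therefore (I - K) x = y is solvable iff <y, v> = 0, i.e. iff 7y_1 - y_2 - y_3 - y_4 = 0. When this holds, K y = u (v·y) = 0, so (I - K) y = y and x = y is a particular solution; the full solution set is the line x = y + c·u = y + c·(1, 3, 0, 3), c ∈ C.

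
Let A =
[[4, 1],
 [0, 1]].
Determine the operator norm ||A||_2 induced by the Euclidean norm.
||A||_2 = sqrt((18 + sqrt(260))/2) ≈ 4.1306 (= sqrt(largest eigenvalue of A^T A))

||A||_2 = sigma_max(A) = sqrt(lambda_max(A^T A)). Form the symmetric matrix M = A^T A =
[[16, 4],
 [4, 2]].
Its characteristic polynomial (trace, determinant of M give the coefficients) is
  p(λ) = det(λ I - M) = λ^2 - 18λ + 16.
For λ^2 - 18λ + 16 the discriminant is 260. It is nonnegative but not a perfect square, so the roots are real and irrational: λ = (18 ± sqrt(260))/2 ≈ 17.0623, 0.9377.
So the eigenvalues of A^T A are ≈ 0.9377, 17.0623 (all ≥ 0, as they must be for A^T A). The largest is λ_max = (18 + sqrt(260))/2 ≈ 17.0623, hence ||A||_2 = sqrt(λ_max) = sqrt((18 + sqrt(260))/2) ≈ 4.1306.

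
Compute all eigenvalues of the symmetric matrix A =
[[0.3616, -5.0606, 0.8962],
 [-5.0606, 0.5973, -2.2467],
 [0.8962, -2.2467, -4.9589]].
sigma(A) ≈ {-6, -4, 6}

A is real symmetric, so its spectrum consists of real eigenvalues. Expanding the characteristic polynomial of the displayed matrix gives
  det(λ I - A) = p(λ) = λ^3 + (4)λ^2 + (-36)λ + (-143.9988).
Solving p(λ) = 0 yields eigenvalues ≈ -6, -4, 6. (A is shown rounded to 4 decimals, so these recover the underlying integer eigenvalues to within that precision.)
Verification: the trace of A = -4 equals the sum of eigenvalues -4, and det(A) ≈ 143.9988 matches the eigenvalue product 144.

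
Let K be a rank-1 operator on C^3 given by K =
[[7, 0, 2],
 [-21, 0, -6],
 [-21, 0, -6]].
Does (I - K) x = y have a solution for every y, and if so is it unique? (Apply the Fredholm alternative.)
(I - K) is singular (det(I - K) = 0, i.e. 1 ∈ sigma(K)). (I - K) x = y is solvable iff y ⊥ ker((I - K)^*) = span{(7, 0, 2)}, i.e. iff 7y_1 + 2y_3 = 0. When solvable, the solutions are x = y + c·(1, -3, -3), c arbitrary (ker(I - K) = span{(1, -3, -3)}, dimension 1).

K has rank 1, so it is an outer product K = u v^T: every row of K is a multiple of one row vector. Reading off the entries, u = (1, -3, -3) and v = (7, 0, 2) (row i of K equals u_i·v^T). A rank-one matrix u v^T satisfies K u = u (v·u) and kills the (2)-dimensional subspace v^⊥, so its characteristic polynomial is lambda^2 (lambda - v·u) with v·u = tr K = 1. Hence the eigenvalues of I - K are 1 (multiplicity 2) and 1 - (1) = 0, so det(I - K) = 0. (Direct check: I - K =
[[-6, 0, -2],
 [21, 1, 6],
 [21, 0, 7]]
has determinant 0.) So 1 is an eigenvalue of K and (I - K) is not invertible. The finite-dimensional Fredholm alternative says: either (I - K) is invertible, or ker(I - K) ≠ {0} and then range(I - K) = ker((I - K)^*)^⊥, with dim ker(I - K) = dim ker((I - K)^*). We are in the second case, so we need both kernels. Kernel of I - K: (I - K) u = u - u (v·u) = u - u = 0, so ker(I - K) = span{u} = span{(1, -3, -3)} (it is exactly 1-dimensional because rank(I - K) = 2). Kernel of the adjoint: K is real, so (I - K)^* = I - K^T = I - v u^T, and (I - v u^T) v = v - v (u·v) = 0; hence ker((I - K)^*) = span{v} = span{(7, 0, 2)}. Therefore (I - K) x = y is solvable iff <y, v> = 0, i.e. iff 7y_1 + 2y_3 = 0. When this holds, K y = u (v·y) = 0, so (I - K) y = y and x = y is a particular solution; the full solution set is the line x = y + c·u = y + c·(1, -3, -3), c ∈ C.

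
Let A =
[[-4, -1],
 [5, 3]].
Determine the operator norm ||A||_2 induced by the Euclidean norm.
||A||_2 = sqrt((51 + sqrt(2405))/2) ≈ 7.0725 (= sqrt(largest eigenvalue of A^T A))

||A||_2 = sigma_max(A) = sqrt(lambda_max(A^T A)). Form the symmetric matrix M = A^T A =
[[41, 19],
 [19, 10]].
Its characteristic polynomial (trace, determinant of M give the coefficients) is
  p(λ) = det(λ I - M) = λ^2 - 51λ + 49.
For λ^2 - 51λ + 49 the discriminant is 2405. It is nonnegative but not a perfect square, so the roots are real and irrational: λ = (51 ± sqrt(2405))/2 ≈ 50.0204, 0.9796.
So the eigenvalues of A^T A are ≈ 0.9796, 50.0204 (all ≥ 0, as they must be for A^T A). The largest is λ_max = (51 + sqrt(2405))/2 ≈ 50.0204, hence ||A||_2 = sqrt(λ_max) = sqrt((51 + sqrt(2405))/2) ≈ 7.0725.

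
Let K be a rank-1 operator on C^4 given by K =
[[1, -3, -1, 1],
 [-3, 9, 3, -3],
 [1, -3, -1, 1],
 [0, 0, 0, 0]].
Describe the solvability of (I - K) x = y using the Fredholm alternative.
(I - K) is invertible (det(I - K) = -8 ≠ 0), so for every y in C^4 the equation (I - K) x = y has a unique solution.

K has rank 1, so it is an outer product K = u v^T: every row of K is a multiple of one row vector. Reading off the entries, u = (1, -3, 1, 0) and v = (1, -3, -1, 1) (row i of K equals u_i·v^T). A rank-one matrix u v^T satisfies K u = u (v·u) and kills the (3)-dimensional subspace v^⊥, so its characteristic polynomial is lambda^3 (lambda - v·u) with v·u = tr K = 9. Hence the eigenvalues of I - K are 1 (multiplicity 3) and 1 - (9) = -8, so det(I - K) = -8. (Direct check: I - K =
[[0, 3, 1, -1],
 [3, -8, -3, 3],
 [-1, 3, 2, -1],
 [0, 0, 0, 1]]
has determinant -8.) The finite-dimensional Fredholm alternative says: either (I - K) is invertible, or ker(I - K) ≠ {0} and then range(I - K) = ker((I - K)^*)^⊥, with dim ker(I - K) = dim ker((I - K)^*). Since det(I - K) ≠ 0, 1 is not an eigenvalue of K and ker(I - K) = {0}, so we are in the first case: for every y there is a unique x = (I - K)^(-1) y. Explicitly, by the Sherman–Morrison formula, (I - u v^T)^(-1) = I + u v^T/(1 - v·u), i.e. (I - K)^(-1) = I + K/(-8).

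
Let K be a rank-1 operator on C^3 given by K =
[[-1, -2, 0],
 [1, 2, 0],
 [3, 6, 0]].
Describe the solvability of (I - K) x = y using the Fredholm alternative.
(I - K) is singular (det(I - K) = 0, i.e. 1 ∈ sigma(K)). (I - K) x = y is solvable iff y ⊥ ker((I - K)^*) = span{(-1, -2, 0)}, i.e. iff -y_1 - 2y_2 = 0. When solvable, the solutions are x = y + c·(1, -1, -3), c arbitrary (ker(I - K) = span{(1, -1, -3)}, dimension 1).

K has rank 1, so it is an outer product K = u v^T: every row of K is a multiple of one row vector. Reading off the entries, u = (1, -1, -3) and v = (-1, -2, 0) (row i of K equals u_i·v^T). A rank-one matrix u v^T satisfies K u = u (v·u) and kills the (2)-dimensional subspace v^⊥, so its characteristic polynomial is lambda^2 (lambda - v·u) with v·u = tr K = 1. Hence the eigenvalues of I - K are 1 (multiplicity 2) and 1 - (1) = 0, so det(I - K) = 0. (Direct check: I - K =
[[2, 2, 0],
 [-1, -1, 0],
 [-3, -6, 1]]
has determinant 0.) So 1 is an eigenvalue of K and (I - K) is not invertible. The finite-dimensional Fredholm alternative says: either (I - K) is invertible, or ker(I - K) ≠ {0} and then range(I - K) = ker((I - K)^*)^⊥, with dim ker(I - K) = dim ker((I - K)^*). We are in the second case, so we need both kernels. Kernel of I - K: (I - K) u = u - u (v·u) = u - u = 0, so ker(I - K) = span{u} = span{(1, -1, -3)} (it is exactly 1-dimensional because rank(I - K) = 2). Kernel of the adjoint: K is real, so (I - K)^* = I - K^T = I - v u^T, and (I - v u^T) v = v - v (u·v) = 0; hence ker((I - K)^*) = span{v} = span{(-1, -2, 0)}. Therefore (I - K) x = y is solvable iff <y, v> = 0, i.e. iff -y_1 - 2y_2 = 0. When this holds, K y = u (v·y) = 0, so (I - K) y = y and x = y is a particular solution; the full solution set is the line x = y + c·u = y + c·(1, -1, -3), c ∈ C.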